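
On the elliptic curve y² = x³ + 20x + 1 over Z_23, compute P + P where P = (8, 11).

tangent at (8, 11): λ = (3·8² + 20)/(2·11) ≡ 5/22. 22⁻¹ ≡ 22 (mod 23), so λ ≡ 5·22 ≡ 18.
  x = λ² - 8 - 8 = 324 - 16 ≡ 9; y = λ·(8 - 9) - 11 ≡ 17. → (9, 17)

(9, 17)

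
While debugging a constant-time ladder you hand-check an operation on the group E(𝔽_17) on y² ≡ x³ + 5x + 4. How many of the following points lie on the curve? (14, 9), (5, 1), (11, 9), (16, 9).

(14, 9): 9² ≡ 13, rhs ≡ 13 → on.
(5, 1): 1² ≡ 1, rhs ≡ 1 → on.
(11, 9): 9² ≡ 13, rhs ≡ 13 → on.
(16, 9): 9² ≡ 13, rhs ≡ 15 → off.

3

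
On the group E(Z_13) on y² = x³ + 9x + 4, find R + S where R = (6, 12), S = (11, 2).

(6, 12) + (11, 2). λ = (2 - 12)/(11 - 6) ≡ 3/5 mod 13. 5⁻¹ ≡ 8 (mod 13), so λ ≡ 11.
  x = λ² - 6 - 11 = 121 - 17 ≡ 0; y = λ·(6 - 0) - 12 ≡ 2. → (0, 2)

(0, 2)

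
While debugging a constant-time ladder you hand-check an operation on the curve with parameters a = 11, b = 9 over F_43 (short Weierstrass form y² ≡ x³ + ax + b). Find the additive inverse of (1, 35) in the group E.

(1, 8)

-(1, 35) = (1, -35 mod 43) = (1, 8).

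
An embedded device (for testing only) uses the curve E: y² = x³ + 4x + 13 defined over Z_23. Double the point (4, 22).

(1, 15)

tangent at (4, 22): λ = (3·4² + 4)/(2·22) ≡ 6/21. 21⁻¹ ≡ 11 (mod 23) since 21·11 = 231 ≡ 1, so λ ≡ 6·11 ≡ 20.
  x = λ² - 4 - 4 = 400 - 8 ≡ 1; y = λ·(4 - 1) - 22 ≡ 15. → (1, 15)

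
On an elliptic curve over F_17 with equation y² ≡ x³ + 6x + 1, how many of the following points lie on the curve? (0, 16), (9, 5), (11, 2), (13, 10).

3

(0, 16): 16² ≡ 1, rhs ≡ 1 → on.
(9, 5): 5² ≡ 8, rhs ≡ 2 → off.
(11, 2): 2² ≡ 4, rhs ≡ 4 → on.
(13, 10): 10² ≡ 15, rhs ≡ 15 → on.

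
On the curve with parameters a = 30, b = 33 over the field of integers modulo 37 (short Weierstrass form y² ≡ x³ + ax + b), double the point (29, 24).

(16, 13)

tangent at (29, 24): λ = (3·29² + 30)/(2·24) ≡ 0/11. 11⁻¹ ≡ 27 (mod 37), so λ ≡ 0·27 ≡ 0.
  x = λ² - 29 - 29 = 0 - 58 ≡ 16; y = λ·(29 - 16) - 24 ≡ 13. → (16, 13)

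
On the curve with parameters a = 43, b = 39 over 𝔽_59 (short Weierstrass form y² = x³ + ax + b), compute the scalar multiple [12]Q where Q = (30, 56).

Double-and-add on 12 = (1100)₂. Start with Q = (30, 56) for the leading 1-bit.
double: tangent at (30, 56): λ = (3·30² + 43)/(2·56) ≡ 29/53. 53⁻¹ ≡ 49 (mod 59) since 53·49 = 2597 ≡ 1, so λ ≡ 29·49 ≡ 5.
  x = λ² - 30 - 30 = 25 - 60 ≡ 24; y = λ·(30 - 24) - 56 ≡ 33. → (24, 33)
add Q: (24, 33) + (30, 56). λ = (56 - 33)/(30 - 24) ≡ 23/6 mod 59. 6⁻¹ ≡ 10 (mod 59), so λ ≡ 53.
  x = λ² - 24 - 30 = 2809 - 54 ≡ 41; y = λ·(24 - 41) - 33 ≡ 10. → (41, 10)
double: tangent at (41, 10): λ = (3·41² + 43)/(2·10) ≡ 12/20. 20⁻¹ ≡ 3 (mod 59) since 20·3 = 60 ≡ 1, so λ ≡ 12·3 ≡ 36.
  x = λ² - 41 - 41 = 1296 - 82 ≡ 34; y = λ·(41 - 34) - 10 ≡ 6. → (34, 6)
double: tangent at (34, 6): λ = (3·34² + 43)/(2·6) ≡ 30/12. 12⁻¹ ≡ 5 (mod 59) since 12·5 = 60 ≡ 1, so λ ≡ 30·5 ≡ 32.
  x = λ² - 34 - 34 = 1024 - 68 ≡ 12; y = λ·(34 - 12) - 6 ≡ 49. → (12, 49)

(12, 49)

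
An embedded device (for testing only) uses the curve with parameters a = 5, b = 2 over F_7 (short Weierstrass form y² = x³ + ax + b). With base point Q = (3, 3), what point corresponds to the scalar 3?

O

Repeated addition: build up to 3Q.
2Q: tangent at (3, 3): λ = (3·3² + 5)/(2·3) ≡ 4/6. 6⁻¹ ≡ 6 (mod 7) since 6·6 = 36 ≡ 1, so λ ≡ 4·6 ≡ 3.
  x = λ² - 3 - 3 = 9 - 6 ≡ 3; y = λ·(3 - 3) - 3 ≡ 4. → (3, 4)
3Q: (3, 4) + (3, 3): same x and y₁ ≡ -y₂, so the sum is O.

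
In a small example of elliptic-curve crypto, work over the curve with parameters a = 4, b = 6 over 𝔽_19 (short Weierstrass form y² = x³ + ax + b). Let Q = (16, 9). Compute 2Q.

(17, 3)

tangent at (16, 9): λ = (3·16² + 4)/(2·9) ≡ 12/18. 18⁻¹ ≡ 18 (mod 19) since 18·18 = 324 ≡ 1, so λ ≡ 12·18 ≡ 7.
  x = λ² - 16 - 16 = 49 - 32 ≡ 17; y = λ·(16 - 17) - 9 ≡ 3. → (17, 3)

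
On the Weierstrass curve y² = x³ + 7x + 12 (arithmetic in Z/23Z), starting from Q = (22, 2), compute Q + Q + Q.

Repeated addition: build up to 3Q.
2Q: tangent at (22, 2): λ = (3·22² + 7)/(2·2) ≡ 10/4. 4⁻¹ ≡ 6 (mod 23), so λ ≡ 10·6 ≡ 14.
  x = λ² - 22 - 22 = 196 - 44 ≡ 14; y = λ·(22 - 14) - 2 ≡ 18. → (14, 18)
3Q: (14, 18) + (22, 2). λ = (2 - 18)/(22 - 14) ≡ 7/8 mod 23. 8⁻¹ ≡ 3 (mod 23), so λ ≡ 21.
  x = λ² - 14 - 22 = 441 - 36 ≡ 14; y = λ·(14 - 14) - 18 ≡ 5. → (14, 5)

(14, 5)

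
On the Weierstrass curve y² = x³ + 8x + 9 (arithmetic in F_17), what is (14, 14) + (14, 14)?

(15, 6)

tangent at (14, 14): λ = (3·14² + 8)/(2·14) ≡ 1/11. 11⁻¹ ≡ 14 (mod 17), so λ ≡ 1·14 ≡ 14.
  x = λ² - 14 - 14 = 196 - 28 ≡ 15; y = λ·(14 - 15) - 14 ≡ 6. → (15, 6)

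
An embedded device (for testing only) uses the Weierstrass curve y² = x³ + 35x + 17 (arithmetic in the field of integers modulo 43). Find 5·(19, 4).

(40, 33)

Write P = (19, 4).
Double-and-add on 5 = (101)₂. Start with P = (19, 4) for the leading 1-bit.
double: tangent at (19, 4): λ = (3·19² + 35)/(2·4) ≡ 0/8. 8⁻¹ ≡ 27 (mod 43), so λ ≡ 0·27 ≡ 0.
  x = λ² - 19 - 19 = 0 - 38 ≡ 5; y = λ·(19 - 5) - 4 ≡ 39. → (5, 39)
double: tangent at (5, 39): λ = (3·5² + 35)/(2·39) ≡ 24/35. 35⁻¹ ≡ 16 (mod 43) since 35·16 = 560 ≡ 1, so λ ≡ 24·16 ≡ 40.
  x = λ² - 5 - 5 = 1600 - 10 ≡ 42; y = λ·(5 - 42) - 39 ≡ 29. → (42, 29)
add P: (42, 29) + (19, 4). λ = (4 - 29)/(19 - 42) ≡ 18/20 mod 43. 20⁻¹ ≡ 28 (mod 43), so λ ≡ 31.
  x = λ² - 42 - 19 = 961 - 61 ≡ 40; y = λ·(42 - 40) - 29 ≡ 33. → (40, 33)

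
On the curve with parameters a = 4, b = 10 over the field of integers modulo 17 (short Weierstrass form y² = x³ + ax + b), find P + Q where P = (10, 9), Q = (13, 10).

(10, 9) + (13, 10). λ = (10 - 9)/(13 - 10) ≡ 1/3 mod 17. 3⁻¹ ≡ 6 (mod 17), so λ ≡ 6.
  x = λ² - 10 - 13 = 36 - 23 ≡ 13; y = λ·(10 - 13) - 9 ≡ 7. → (13, 7)

(13, 7)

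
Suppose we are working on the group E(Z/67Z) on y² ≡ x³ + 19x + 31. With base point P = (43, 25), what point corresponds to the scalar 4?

(35, 17)

Double-and-add on 4 = (100)₂. Start with P = (43, 25) for the leading 1-bit.
double: tangent at (43, 25): λ = (3·43² + 19)/(2·25) ≡ 5/50. 50⁻¹ ≡ 63 (mod 67) since 50·63 = 3150 ≡ 1, so λ ≡ 5·63 ≡ 47.
  x = λ² - 43 - 43 = 2209 - 86 ≡ 46; y = λ·(43 - 46) - 25 ≡ 35. → (46, 35)
double: tangent at (46, 35): λ = (3·46² + 19)/(2·35) ≡ 2/3. 3⁻¹ ≡ 45 (mod 67) since 3·45 = 135 ≡ 1, so λ ≡ 2·45 ≡ 23.
  x = λ² - 46 - 46 = 529 - 92 ≡ 35; y = λ·(46 - 35) - 35 ≡ 17. → (35, 17)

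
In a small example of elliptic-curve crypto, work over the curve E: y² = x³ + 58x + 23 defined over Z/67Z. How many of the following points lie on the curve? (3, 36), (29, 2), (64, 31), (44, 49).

(3, 36): 36² ≡ 23, rhs ≡ 23 → on.
(29, 2): 2² ≡ 4, rhs ≡ 31 → off.
(64, 31): 31² ≡ 23, rhs ≡ 23 → on.
(44, 49): 49² ≡ 56, rhs ≡ 56 → on.

3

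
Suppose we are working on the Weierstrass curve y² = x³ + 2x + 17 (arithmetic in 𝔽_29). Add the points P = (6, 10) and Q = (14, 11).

(6, 10) + (14, 11). λ = (11 - 10)/(14 - 6) ≡ 1/8 mod 29. 8⁻¹ ≡ 11 (mod 29) since 8·11 = 88 ≡ 1, so λ ≡ 11.
  x = λ² - 6 - 14 = 121 - 20 ≡ 14; y = λ·(6 - 14) - 10 ≡ 18. → (14, 18)

(14, 18)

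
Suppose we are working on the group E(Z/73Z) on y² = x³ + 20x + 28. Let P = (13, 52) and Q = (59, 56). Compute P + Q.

(13, 52) + (59, 56). λ = (56 - 52)/(59 - 13) ≡ 4/46 mod 73. 46⁻¹ ≡ 27 (mod 73), so λ ≡ 35.
  x = λ² - 13 - 59 = 1225 - 72 ≡ 58; y = λ·(13 - 58) - 52 ≡ 52. → (58, 52)

(58, 52)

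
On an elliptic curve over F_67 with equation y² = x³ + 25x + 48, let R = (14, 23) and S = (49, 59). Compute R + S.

(14, 23) + (49, 59). λ = (59 - 23)/(49 - 14) ≡ 36/35 mod 67. 35⁻¹ ≡ 23 (mod 67) since 35·23 = 805 ≡ 1, so λ ≡ 24.
  x = λ² - 14 - 49 = 576 - 63 ≡ 44; y = λ·(14 - 44) - 23 ≡ 61. → (44, 61)

(44, 61)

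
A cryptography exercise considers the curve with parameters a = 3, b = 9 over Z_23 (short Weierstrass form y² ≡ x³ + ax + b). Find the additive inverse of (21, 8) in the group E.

(21, 15)

-(21, 8) = (21, -8 mod 23) = (21, 15).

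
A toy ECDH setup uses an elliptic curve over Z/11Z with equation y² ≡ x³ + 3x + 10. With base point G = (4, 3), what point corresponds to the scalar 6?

O

Repeated addition: build up to 6G.
2G: tangent at (4, 3): λ = (3·4² + 3)/(2·3) ≡ 7/6. 6⁻¹ ≡ 2 (mod 11) since 6·2 = 12 ≡ 1, so λ ≡ 7·2 ≡ 3.
  x = λ² - 4 - 4 = 9 - 8 ≡ 1; y = λ·(4 - 1) - 3 ≡ 6. → (1, 6)
3G: (1, 6) + (4, 3). λ = (3 - 6)/(4 - 1) ≡ 8/3 mod 11. 3⁻¹ ≡ 4 (mod 11), so λ ≡ 10.
  x = λ² - 1 - 4 = 100 - 5 ≡ 7; y = λ·(1 - 7) - 6 ≡ 0. → (7, 0)
4G: (7, 0) + (4, 3). λ = (3 - 0)/(4 - 7) ≡ 3/8 mod 11. 8⁻¹ ≡ 7 (mod 11) since 8·7 = 56 ≡ 1, so λ ≡ 10.
  x = λ² - 7 - 4 = 100 - 11 ≡ 1; y = λ·(7 - 1) - 0 ≡ 5. → (1, 5)
5G: (1, 5) + (4, 3). λ = (3 - 5)/(4 - 1) ≡ 9/3 mod 11. 3⁻¹ ≡ 4 (mod 11) since 3·4 = 12 ≡ 1, so λ ≡ 3.
  x = λ² - 1 - 4 = 9 - 5 ≡ 4; y = λ·(1 - 4) - 5 ≡ 8. → (4, 8)
6G: (4, 8) + (4, 3): same x and y₁ ≡ -y₂, so the sum is the point at infinity.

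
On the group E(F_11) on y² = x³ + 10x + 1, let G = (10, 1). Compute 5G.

Repeated addition: build up to 5G.
2G: tangent at (10, 1): λ = (3·10² + 10)/(2·1) ≡ 2/2. 2⁻¹ ≡ 6 (mod 11), so λ ≡ 2·6 ≡ 1.
  x = λ² - 10 - 10 = 1 - 20 ≡ 3; y = λ·(10 - 3) - 1 ≡ 6. → (3, 6)
3G: (3, 6) + (10, 1). λ = (1 - 6)/(10 - 3) ≡ 6/7 mod 11. 7⁻¹ ≡ 8 (mod 11) since 7·8 = 56 ≡ 1, so λ ≡ 4.
  x = λ² - 3 - 10 = 16 - 13 ≡ 3; y = λ·(3 - 3) - 6 ≡ 5. → (3, 5)
4G: (3, 5) + (10, 1). λ = (1 - 5)/(10 - 3) ≡ 7/7 mod 11. 7⁻¹ ≡ 8 (mod 11), so λ ≡ 1.
  x = λ² - 3 - 10 = 1 - 13 ≡ 10; y = λ·(3 - 10) - 5 ≡ 10. → (10, 10)
5G: (10, 10) + (10, 1): same x and y₁ ≡ -y₂, so the sum is 𝒪.

O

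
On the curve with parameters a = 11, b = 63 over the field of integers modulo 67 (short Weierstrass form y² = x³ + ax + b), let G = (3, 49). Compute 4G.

(23, 17)

Repeated addition: build up to 4G.
2G: tangent at (3, 49): λ = (3·3² + 11)/(2·49) ≡ 38/31. 31⁻¹ ≡ 13 (mod 67), so λ ≡ 38·13 ≡ 25.
  x = λ² - 3 - 3 = 625 - 6 ≡ 16; y = λ·(3 - 16) - 49 ≡ 28. → (16, 28)
3G: (16, 28) + (3, 49). λ = (49 - 28)/(3 - 16) ≡ 21/54 mod 67. 54⁻¹ ≡ 36 (mod 67) since 54·36 = 1944 ≡ 1, so λ ≡ 19.
  x = λ² - 16 - 3 = 361 - 19 ≡ 7; y = λ·(16 - 7) - 28 ≡ 9. → (7, 9)
4G: (7, 9) + (3, 49). λ = (49 - 9)/(3 - 7) ≡ 40/63 mod 67. 63⁻¹ ≡ 50 (mod 67), so λ ≡ 57.
  x = λ² - 7 - 3 = 3249 - 10 ≡ 23; y = λ·(7 - 23) - 9 ≡ 17. → (23, 17)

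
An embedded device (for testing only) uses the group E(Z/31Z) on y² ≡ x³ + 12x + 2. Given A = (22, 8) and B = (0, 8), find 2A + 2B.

First 2A:
Repeated addition: build up to 2A.
2A: tangent at (22, 8): λ = (3·22² + 12)/(2·8) ≡ 7/16. 16⁻¹ ≡ 2 (mod 31), so λ ≡ 7·2 ≡ 14.
  x = λ² - 22 - 22 = 196 - 44 ≡ 28; y = λ·(22 - 28) - 8 ≡ 1. → (28, 1)
2A = (28, 1).
Next 2B:
Repeated addition: build up to 2B.
2B: tangent at (0, 8): λ = (3·0² + 12)/(2·8) ≡ 12/16. 16⁻¹ ≡ 2 (mod 31) since 16·2 = 32 ≡ 1, so λ ≡ 12·2 ≡ 24.
  x = λ² - 0 - 0 = 576 - 0 ≡ 18; y = λ·(0 - 18) - 8 ≡ 25. → (18, 25)
2B = (18, 25).
Finally 2A + 2B:
(28, 1) + (18, 25). λ = (25 - 1)/(18 - 28) ≡ 24/21 mod 31. 21⁻¹ ≡ 3 (mod 31), so λ ≡ 10.
  x = λ² - 28 - 18 = 100 - 46 ≡ 23; y = λ·(28 - 23) - 1 ≡ 18. → (23, 18)

(23, 18)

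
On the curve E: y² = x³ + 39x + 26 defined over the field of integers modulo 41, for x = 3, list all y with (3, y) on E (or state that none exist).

none

x³ + 39x + 26 = 170 ≡ 6 (mod 41).
6 is a non-residue mod 41; no y exists.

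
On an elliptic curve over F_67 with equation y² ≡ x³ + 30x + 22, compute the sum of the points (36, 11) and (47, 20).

(36, 11) + (47, 20). λ = (20 - 11)/(47 - 36) ≡ 9/11 mod 67. 11⁻¹ ≡ 61 (mod 67), so λ ≡ 13.
  x = λ² - 36 - 47 = 169 - 83 ≡ 19; y = λ·(36 - 19) - 11 ≡ 9. → (19, 9)

(19, 9)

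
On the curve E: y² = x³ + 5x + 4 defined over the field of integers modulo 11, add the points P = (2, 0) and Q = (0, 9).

(10, 3)

(2, 0) + (0, 9). λ = (9 - 0)/(0 - 2) ≡ 9/9 mod 11. 9⁻¹ ≡ 5 (mod 11), so λ ≡ 1.
  x = λ² - 2 - 0 = 1 - 2 ≡ 10; y = λ·(2 - 10) - 0 ≡ 3. → (10, 3)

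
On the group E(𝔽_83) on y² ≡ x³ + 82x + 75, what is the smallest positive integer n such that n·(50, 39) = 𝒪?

2P: tangent at (50, 39): λ = (3·50² + 82)/(2·39) ≡ 29/78. 78⁻¹ ≡ 33 (mod 83), so λ ≡ 29·33 ≡ 44.
  x = λ² - 50 - 50 = 1936 - 100 ≡ 10; y = λ·(50 - 10) - 39 ≡ 61. → (10, 61)
3P: (10, 61) + (50, 39). λ = (39 - 61)/(50 - 10) ≡ 61/40 mod 83. 40⁻¹ ≡ 27 (mod 83), so λ ≡ 70.
  x = λ² - 10 - 50 = 4900 - 60 ≡ 26; y = λ·(10 - 26) - 61 ≡ 64. → (26, 64)
4P: (26, 64) + (50, 39). λ = (39 - 64)/(50 - 26) ≡ 58/24 mod 83. 24⁻¹ ≡ 45 (mod 83) since 24·45 = 1080 ≡ 1, so λ ≡ 37.
  x = λ² - 26 - 50 = 1369 - 76 ≡ 48; y = λ·(26 - 48) - 64 ≡ 35. → (48, 35)
5P: (48, 35) + (50, 39). λ = (39 - 35)/(50 - 48) ≡ 4/2 mod 83. 2⁻¹ ≡ 42 (mod 83) since 2·42 = 84 ≡ 1, so λ ≡ 2.
  x = λ² - 48 - 50 = 4 - 98 ≡ 72; y = λ·(48 - 72) - 35 ≡ 0. → (72, 0)
6P: (72, 0) + (50, 39). λ = (39 - 0)/(50 - 72) ≡ 39/61 mod 83. 61⁻¹ ≡ 49 (mod 83), so λ ≡ 2.
  x = λ² - 72 - 50 = 4 - 122 ≡ 48; y = λ·(72 - 48) - 0 ≡ 48. → (48, 48)
7P: (48, 48) + (50, 39). λ = (39 - 48)/(50 - 48) ≡ 74/2 mod 83. 2⁻¹ ≡ 42 (mod 83), so λ ≡ 37.
  x = λ² - 48 - 50 = 1369 - 98 ≡ 26; y = λ·(48 - 26) - 48 ≡ 19. → (26, 19)
8P: (26, 19) + (50, 39). λ = (39 - 19)/(50 - 26) ≡ 20/24 mod 83. 24⁻¹ ≡ 45 (mod 83) since 24·45 = 1080 ≡ 1, so λ ≡ 70.
  x = λ² - 26 - 50 = 4900 - 76 ≡ 10; y = λ·(26 - 10) - 19 ≡ 22. → (10, 22)
9P: (10, 22) + (50, 39). λ = (39 - 22)/(50 - 10) ≡ 17/40 mod 83. 40⁻¹ ≡ 27 (mod 83), so λ ≡ 44.
  x = λ² - 10 - 50 = 1936 - 60 ≡ 50; y = λ·(10 - 50) - 22 ≡ 44. → (50, 44)
10P: (50, 44) + (50, 39): same x and y₁ ≡ -y₂, so the sum is 𝒪.
10P = 𝒪, so the order is 10.

10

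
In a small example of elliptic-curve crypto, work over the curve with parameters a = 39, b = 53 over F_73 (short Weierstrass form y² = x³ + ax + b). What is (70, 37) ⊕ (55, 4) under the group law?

(20, 0)

(70, 37) + (55, 4). λ = (4 - 37)/(55 - 70) ≡ 40/58 mod 73. 58⁻¹ ≡ 34 (mod 73) since 58·34 = 1972 ≡ 1, so λ ≡ 46.
  x = λ² - 70 - 55 = 2116 - 125 ≡ 20; y = λ·(70 - 20) - 37 ≡ 0. → (20, 0)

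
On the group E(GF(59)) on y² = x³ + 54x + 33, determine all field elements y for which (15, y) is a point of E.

x³ + 54x + 33 = 4218 ≡ 29 (mod 59).
Square roots of 29 mod 59: 18 and 41 (since 18² = 324 ≡ 29).

18, 41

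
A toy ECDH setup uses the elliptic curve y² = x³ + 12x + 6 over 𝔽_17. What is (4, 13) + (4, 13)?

(10, 15)

tangent at (4, 13): λ = (3·4² + 12)/(2·13) ≡ 9/9. 9⁻¹ ≡ 2 (mod 17), so λ ≡ 9·2 ≡ 1.
  x = λ² - 4 - 4 = 1 - 8 ≡ 10; y = λ·(4 - 10) - 13 ≡ 15. → (10, 15)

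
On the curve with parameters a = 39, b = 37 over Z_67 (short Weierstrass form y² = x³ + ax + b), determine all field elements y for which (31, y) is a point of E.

4, 63

x³ + 39x + 37 = 31037 ≡ 16 (mod 67).
Square roots of 16 mod 67: 4 and 63 (since 4² = 16 ≡ 16).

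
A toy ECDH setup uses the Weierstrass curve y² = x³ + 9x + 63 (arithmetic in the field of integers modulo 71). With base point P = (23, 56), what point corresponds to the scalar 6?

Repeated addition: build up to 6P.
2P: tangent at (23, 56): λ = (3·23² + 9)/(2·56) ≡ 34/41. 41⁻¹ ≡ 26 (mod 71), so λ ≡ 34·26 ≡ 32.
  x = λ² - 23 - 23 = 1024 - 46 ≡ 55; y = λ·(23 - 55) - 56 ≡ 56. → (55, 56)
3P: (55, 56) + (23, 56). λ = (56 - 56)/(23 - 55) ≡ 0/39 mod 71. 39⁻¹ ≡ 51 (mod 71) since 39·51 = 1989 ≡ 1, so λ ≡ 0.
  x = λ² - 55 - 23 = 0 - 78 ≡ 64; y = λ·(55 - 64) - 56 ≡ 15. → (64, 15)
4P: (64, 15) + (23, 56). λ = (56 - 15)/(23 - 64) ≡ 41/30 mod 71. 30⁻¹ ≡ 45 (mod 71), so λ ≡ 70.
  x = λ² - 64 - 23 = 4900 - 87 ≡ 56; y = λ·(64 - 56) - 15 ≡ 48. → (56, 48)
5P: (56, 48) + (23, 56). λ = (56 - 48)/(23 - 56) ≡ 8/38 mod 71. 38⁻¹ ≡ 43 (mod 71), so λ ≡ 60.
  x = λ² - 56 - 23 = 3600 - 79 ≡ 42; y = λ·(56 - 42) - 48 ≡ 11. → (42, 11)
6P: (42, 11) + (23, 56). λ = (56 - 11)/(23 - 42) ≡ 45/52 mod 71. 52⁻¹ ≡ 56 (mod 71) since 52·56 = 2912 ≡ 1, so λ ≡ 35.
  x = λ² - 42 - 23 = 1225 - 65 ≡ 24; y = λ·(42 - 24) - 11 ≡ 51. → (24, 51)

(24, 51)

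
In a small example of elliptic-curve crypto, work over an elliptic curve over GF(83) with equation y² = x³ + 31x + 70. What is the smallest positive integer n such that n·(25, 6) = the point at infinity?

7

2P: tangent at (25, 6): λ = (3·25² + 31)/(2·6) ≡ 80/12. 12⁻¹ ≡ 7 (mod 83) since 12·7 = 84 ≡ 1, so λ ≡ 80·7 ≡ 62.
  x = λ² - 25 - 25 = 3844 - 50 ≡ 59; y = λ·(25 - 59) - 6 ≡ 44. → (59, 44)
3P: (59, 44) + (25, 6). λ = (6 - 44)/(25 - 59) ≡ 45/49 mod 83. 49⁻¹ ≡ 61 (mod 83) since 49·61 = 2989 ≡ 1, so λ ≡ 6.
  x = λ² - 59 - 25 = 36 - 84 ≡ 35; y = λ·(59 - 35) - 44 ≡ 17. → (35, 17)
4P: (35, 17) + (25, 6). λ = (6 - 17)/(25 - 35) ≡ 72/73 mod 83. 73⁻¹ ≡ 58 (mod 83), so λ ≡ 26.
  x = λ² - 35 - 25 = 676 - 60 ≡ 35; y = λ·(35 - 35) - 17 ≡ 66. → (35, 66)
5P: (35, 66) + (25, 6). λ = (6 - 66)/(25 - 35) ≡ 23/73 mod 83. 73⁻¹ ≡ 58 (mod 83), so λ ≡ 6.
  x = λ² - 35 - 25 = 36 - 60 ≡ 59; y = λ·(35 - 59) - 66 ≡ 39. → (59, 39)
6P: (59, 39) + (25, 6). λ = (6 - 39)/(25 - 59) ≡ 50/49 mod 83. 49⁻¹ ≡ 61 (mod 83), so λ ≡ 62.
  x = λ² - 59 - 25 = 3844 - 84 ≡ 25; y = λ·(59 - 25) - 39 ≡ 77. → (25, 77)
7P: (25, 77) + (25, 6): same x and y₁ ≡ -y₂, so the sum is the point at infinity.
7P = the point at infinity, so the order is 7.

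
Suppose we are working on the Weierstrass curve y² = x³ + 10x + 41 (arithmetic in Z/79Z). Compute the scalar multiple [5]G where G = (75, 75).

Double-and-add on 5 = (101)₂. Start with G = (75, 75) for the leading 1-bit.
double: tangent at (75, 75): λ = (3·75² + 10)/(2·75) ≡ 58/71. 71⁻¹ ≡ 69 (mod 79), so λ ≡ 58·69 ≡ 52.
  x = λ² - 75 - 75 = 2704 - 150 ≡ 26; y = λ·(75 - 26) - 75 ≡ 24. → (26, 24)
double: tangent at (26, 24): λ = (3·26² + 10)/(2·24) ≡ 63/48. 48⁻¹ ≡ 28 (mod 79), so λ ≡ 63·28 ≡ 26.
  x = λ² - 26 - 26 = 676 - 52 ≡ 71; y = λ·(26 - 71) - 24 ≡ 70. → (71, 70)
add G: (71, 70) + (75, 75). λ = (75 - 70)/(75 - 71) ≡ 5/4 mod 79. 4⁻¹ ≡ 20 (mod 79) since 4·20 = 80 ≡ 1, so λ ≡ 21.
  x = λ² - 71 - 75 = 441 - 146 ≡ 58; y = λ·(71 - 58) - 70 ≡ 45. → (58, 45)

(58, 45)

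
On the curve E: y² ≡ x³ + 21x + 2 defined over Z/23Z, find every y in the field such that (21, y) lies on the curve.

none

x³ + 21x + 2 = 9704 ≡ 21 (mod 23).
21 is a non-residue mod 23; no y exists.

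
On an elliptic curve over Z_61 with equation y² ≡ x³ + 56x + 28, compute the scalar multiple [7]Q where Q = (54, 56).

(25, 20)

Repeated addition: build up to 7Q.
2Q: tangent at (54, 56): λ = (3·54² + 56)/(2·56) ≡ 20/51. 51⁻¹ ≡ 6 (mod 61), so λ ≡ 20·6 ≡ 59.
  x = λ² - 54 - 54 = 3481 - 108 ≡ 18; y = λ·(54 - 18) - 56 ≡ 55. → (18, 55)
3Q: (18, 55) + (54, 56). λ = (56 - 55)/(54 - 18) ≡ 1/36 mod 61. 36⁻¹ ≡ 39 (mod 61), so λ ≡ 39.
  x = λ² - 18 - 54 = 1521 - 72 ≡ 46; y = λ·(18 - 46) - 55 ≡ 12. → (46, 12)
4Q: (46, 12) + (54, 56). λ = (56 - 12)/(54 - 46) ≡ 44/8 mod 61. 8⁻¹ ≡ 23 (mod 61), so λ ≡ 36.
  x = λ² - 46 - 54 = 1296 - 100 ≡ 37; y = λ·(46 - 37) - 12 ≡ 7. → (37, 7)
5Q: (37, 7) + (54, 56). λ = (56 - 7)/(54 - 37) ≡ 49/17 mod 61. 17⁻¹ ≡ 18 (mod 61), so λ ≡ 28.
  x = λ² - 37 - 54 = 784 - 91 ≡ 22; y = λ·(37 - 22) - 7 ≡ 47. → (22, 47)
6Q: (22, 47) + (54, 56). λ = (56 - 47)/(54 - 22) ≡ 9/32 mod 61. 32⁻¹ ≡ 21 (mod 61), so λ ≡ 6.
  x = λ² - 22 - 54 = 36 - 76 ≡ 21; y = λ·(22 - 21) - 47 ≡ 20. → (21, 20)
7Q: (21, 20) + (54, 56). λ = (56 - 20)/(54 - 21) ≡ 36/33 mod 61. 33⁻¹ ≡ 37 (mod 61), so λ ≡ 51.
  x = λ² - 21 - 54 = 2601 - 75 ≡ 25; y = λ·(21 - 25) - 20 ≡ 20. → (25, 20)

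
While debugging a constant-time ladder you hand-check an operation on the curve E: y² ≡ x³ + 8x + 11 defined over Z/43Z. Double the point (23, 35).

tangent at (23, 35): λ = (3·23² + 8)/(2·35) ≡ 4/27. 27⁻¹ ≡ 8 (mod 43), so λ ≡ 4·8 ≡ 32.
  x = λ² - 23 - 23 = 1024 - 46 ≡ 32; y = λ·(23 - 32) - 35 ≡ 21. → (32, 21)

(32, 21)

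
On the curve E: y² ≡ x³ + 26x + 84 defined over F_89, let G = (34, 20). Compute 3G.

(74, 71)

Repeated addition: build up to 3G.
2G: tangent at (34, 20): λ = (3·34² + 26)/(2·20) ≡ 23/40. 40⁻¹ ≡ 69 (mod 89), so λ ≡ 23·69 ≡ 74.
  x = λ² - 34 - 34 = 5476 - 68 ≡ 68; y = λ·(34 - 68) - 20 ≡ 45. → (68, 45)
3G: (68, 45) + (34, 20). λ = (20 - 45)/(34 - 68) ≡ 64/55 mod 89. 55⁻¹ ≡ 34 (mod 89), so λ ≡ 40.
  x = λ² - 68 - 34 = 1600 - 102 ≡ 74; y = λ·(68 - 74) - 45 ≡ 71. → (74, 71)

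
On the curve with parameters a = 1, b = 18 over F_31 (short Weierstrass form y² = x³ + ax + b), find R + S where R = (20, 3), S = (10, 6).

(20, 28)

(20, 3) + (10, 6). λ = (6 - 3)/(10 - 20) ≡ 3/21 mod 31. 21⁻¹ ≡ 3 (mod 31), so λ ≡ 9.
  x = λ² - 20 - 10 = 81 - 30 ≡ 20; y = λ·(20 - 20) - 3 ≡ 28. → (20, 28)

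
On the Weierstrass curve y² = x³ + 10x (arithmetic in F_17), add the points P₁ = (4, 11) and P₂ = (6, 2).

(6, 15)

(4, 11) + (6, 2). λ = (2 - 11)/(6 - 4) ≡ 8/2 mod 17. 2⁻¹ ≡ 9 (mod 17), so λ ≡ 4.
  x = λ² - 4 - 6 = 16 - 10 ≡ 6; y = λ·(4 - 6) - 11 ≡ 15. → (6, 15)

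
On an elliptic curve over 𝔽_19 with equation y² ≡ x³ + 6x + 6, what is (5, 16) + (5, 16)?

(6, 7)

tangent at (5, 16): λ = (3·5² + 6)/(2·16) ≡ 5/13. 13⁻¹ ≡ 3 (mod 19), so λ ≡ 5·3 ≡ 15.
  x = λ² - 5 - 5 = 225 - 10 ≡ 6; y = λ·(5 - 6) - 16 ≡ 7. → (6, 7)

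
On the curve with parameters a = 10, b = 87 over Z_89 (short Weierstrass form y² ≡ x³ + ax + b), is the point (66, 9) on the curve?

y² = 9² ≡ 81; x³ + 10x + 87 = 288243 ≡ 61 (mod 89). 81 ≠ 61.

no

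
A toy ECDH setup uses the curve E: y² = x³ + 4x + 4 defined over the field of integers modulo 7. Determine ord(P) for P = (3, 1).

10

2P: tangent at (3, 1): λ = (3·3² + 4)/(2·1) ≡ 3/2. 2⁻¹ ≡ 4 (mod 7), so λ ≡ 3·4 ≡ 5.
  x = λ² - 3 - 3 = 25 - 6 ≡ 5; y = λ·(3 - 5) - 1 ≡ 3. → (5, 3)
3P: (5, 3) + (3, 1). λ = (1 - 3)/(3 - 5) ≡ 5/5 mod 7. 5⁻¹ ≡ 3 (mod 7) since 5·3 = 15 ≡ 1, so λ ≡ 1.
  x = λ² - 5 - 3 = 1 - 8 ≡ 0; y = λ·(5 - 0) - 3 ≡ 2. → (0, 2)
4P: (0, 2) + (3, 1). λ = (1 - 2)/(3 - 0) ≡ 6/3 mod 7. 3⁻¹ ≡ 5 (mod 7), so λ ≡ 2.
  x = λ² - 0 - 3 = 4 - 3 ≡ 1; y = λ·(0 - 1) - 2 ≡ 3. → (1, 3)
5P: (1, 3) + (3, 1). λ = (1 - 3)/(3 - 1) ≡ 5/2 mod 7. 2⁻¹ ≡ 4 (mod 7), so λ ≡ 6.
  x = λ² - 1 - 3 = 36 - 4 ≡ 4; y = λ·(1 - 4) - 3 ≡ 0. → (4, 0)
6P: (4, 0) + (3, 1). λ = (1 - 0)/(3 - 4) ≡ 1/6 mod 7. 6⁻¹ ≡ 6 (mod 7) since 6·6 = 36 ≡ 1, so λ ≡ 6.
  x = λ² - 4 - 3 = 36 - 7 ≡ 1; y = λ·(4 - 1) - 0 ≡ 4. → (1, 4)
7P: (1, 4) + (3, 1). λ = (1 - 4)/(3 - 1) ≡ 4/2 mod 7. 2⁻¹ ≡ 4 (mod 7), so λ ≡ 2.
  x = λ² - 1 - 3 = 4 - 4 ≡ 0; y = λ·(1 - 0) - 4 ≡ 5. → (0, 5)
8P: (0, 5) + (3, 1). λ = (1 - 5)/(3 - 0) ≡ 3/3 mod 7. 3⁻¹ ≡ 5 (mod 7) since 3·5 = 15 ≡ 1, so λ ≡ 1.
  x = λ² - 0 - 3 = 1 - 3 ≡ 5; y = λ·(0 - 5) - 5 ≡ 4. → (5, 4)
9P: (5, 4) + (3, 1). λ = (1 - 4)/(3 - 5) ≡ 4/5 mod 7. 5⁻¹ ≡ 3 (mod 7), so λ ≡ 5.
  x = λ² - 5 - 3 = 25 - 8 ≡ 3; y = λ·(5 - 3) - 4 ≡ 6. → (3, 6)
10P: (3, 6) + (3, 1): same x and y₁ ≡ -y₂, so the sum is O.
10P = O, so the order is 10.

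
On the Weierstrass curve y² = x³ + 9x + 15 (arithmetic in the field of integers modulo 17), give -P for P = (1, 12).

-(1, 12) = (1, -12 mod 17) = (1, 5).

(1, 5)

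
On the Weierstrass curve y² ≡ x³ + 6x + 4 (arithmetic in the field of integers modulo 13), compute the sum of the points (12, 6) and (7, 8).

(3, 6)

(12, 6) + (7, 8). λ = (8 - 6)/(7 - 12) ≡ 2/8 mod 13. 8⁻¹ ≡ 5 (mod 13) since 8·5 = 40 ≡ 1, so λ ≡ 10.
  x = λ² - 12 - 7 = 100 - 19 ≡ 3; y = λ·(12 - 3) - 6 ≡ 6. → (3, 6)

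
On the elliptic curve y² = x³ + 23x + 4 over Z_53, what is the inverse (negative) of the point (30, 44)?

(30, 9)

-(30, 44) = (30, -44 mod 53) = (30, 9).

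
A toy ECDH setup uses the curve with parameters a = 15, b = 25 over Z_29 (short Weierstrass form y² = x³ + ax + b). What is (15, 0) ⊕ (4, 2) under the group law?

(5, 14)

(15, 0) + (4, 2). λ = (2 - 0)/(4 - 15) ≡ 2/18 mod 29. 18⁻¹ ≡ 21 (mod 29), so λ ≡ 13.
  x = λ² - 15 - 4 = 169 - 19 ≡ 5; y = λ·(15 - 5) - 0 ≡ 14. → (5, 14)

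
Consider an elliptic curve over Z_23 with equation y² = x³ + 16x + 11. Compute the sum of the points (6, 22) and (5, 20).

(6, 22) + (5, 20). λ = (20 - 22)/(5 - 6) ≡ 21/22 mod 23. 22⁻¹ ≡ 22 (mod 23) since 22·22 = 484 ≡ 1, so λ ≡ 2.
  x = λ² - 6 - 5 = 4 - 11 ≡ 16; y = λ·(6 - 16) - 22 ≡ 4. → (16, 4)

(16, 4)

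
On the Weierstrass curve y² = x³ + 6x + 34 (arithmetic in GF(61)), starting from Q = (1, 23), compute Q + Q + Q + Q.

Double-and-add on 4 = (100)₂. Start with Q = (1, 23) for the leading 1-bit.
double: tangent at (1, 23): λ = (3·1² + 6)/(2·23) ≡ 9/46. 46⁻¹ ≡ 4 (mod 61), so λ ≡ 9·4 ≡ 36.
  x = λ² - 1 - 1 = 1296 - 2 ≡ 13; y = λ·(1 - 13) - 23 ≡ 33. → (13, 33)
double: tangent at (13, 33): λ = (3·13² + 6)/(2·33) ≡ 25/5. 5⁻¹ ≡ 49 (mod 61), so λ ≡ 25·49 ≡ 5.
  x = λ² - 13 - 13 = 25 - 26 ≡ 60; y = λ·(13 - 60) - 33 ≡ 37. → (60, 37)

(60, 37)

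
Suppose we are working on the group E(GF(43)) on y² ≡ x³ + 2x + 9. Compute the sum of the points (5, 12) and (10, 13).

(5, 12) + (10, 13). λ = (13 - 12)/(10 - 5) ≡ 1/5 mod 43. 5⁻¹ ≡ 26 (mod 43), so λ ≡ 26.
  x = λ² - 5 - 10 = 676 - 15 ≡ 16; y = λ·(5 - 16) - 12 ≡ 3. → (16, 3)

(16, 3)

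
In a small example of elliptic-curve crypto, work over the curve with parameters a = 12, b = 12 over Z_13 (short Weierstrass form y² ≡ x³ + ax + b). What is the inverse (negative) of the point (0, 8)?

(0, 5)

-(0, 8) = (0, -8 mod 13) = (0, 5).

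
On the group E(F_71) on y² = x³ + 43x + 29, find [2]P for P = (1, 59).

(14, 31)

tangent at (1, 59): λ = (3·1² + 43)/(2·59) ≡ 46/47. 47⁻¹ ≡ 68 (mod 71), so λ ≡ 46·68 ≡ 4.
  x = λ² - 1 - 1 = 16 - 2 ≡ 14; y = λ·(1 - 14) - 59 ≡ 31. → (14, 31)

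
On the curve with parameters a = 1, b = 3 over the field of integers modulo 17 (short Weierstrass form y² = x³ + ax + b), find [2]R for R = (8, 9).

tangent at (8, 9): λ = (3·8² + 1)/(2·9) ≡ 6/1. 1⁻¹ ≡ 1 (mod 17), so λ ≡ 6·1 ≡ 6.
  x = λ² - 8 - 8 = 36 - 16 ≡ 3; y = λ·(8 - 3) - 9 ≡ 4. → (3, 4)

(3, 4)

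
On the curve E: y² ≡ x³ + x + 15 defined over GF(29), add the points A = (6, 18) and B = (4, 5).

(6, 18) + (4, 5). λ = (5 - 18)/(4 - 6) ≡ 16/27 mod 29. 27⁻¹ ≡ 14 (mod 29), so λ ≡ 21.
  x = λ² - 6 - 4 = 441 - 10 ≡ 25; y = λ·(6 - 25) - 18 ≡ 18. → (25, 18)

(25, 18)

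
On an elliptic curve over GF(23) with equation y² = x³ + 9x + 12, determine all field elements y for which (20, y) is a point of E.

x³ + 9x + 12 = 8192 ≡ 4 (mod 23).
Square roots of 4 mod 23: 2 and 21 (since 2² = 4 ≡ 4).

2, 21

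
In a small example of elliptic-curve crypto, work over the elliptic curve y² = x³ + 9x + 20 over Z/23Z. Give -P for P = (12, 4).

(12, 19)

-(12, 4) = (12, -4 mod 23) = (12, 19).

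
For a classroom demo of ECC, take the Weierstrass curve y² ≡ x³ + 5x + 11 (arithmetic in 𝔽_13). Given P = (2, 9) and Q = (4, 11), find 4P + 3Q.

First 4P:
Repeated addition: build up to 4P.
2P: tangent at (2, 9): λ = (3·2² + 5)/(2·9) ≡ 4/5. 5⁻¹ ≡ 8 (mod 13) since 5·8 = 40 ≡ 1, so λ ≡ 4·8 ≡ 6.
  x = λ² - 2 - 2 = 36 - 4 ≡ 6; y = λ·(2 - 6) - 9 ≡ 6. → (6, 6)
3P: (6, 6) + (2, 9). λ = (9 - 6)/(2 - 6) ≡ 3/9 mod 13. 9⁻¹ ≡ 3 (mod 13), so λ ≡ 9.
  x = λ² - 6 - 2 = 81 - 8 ≡ 8; y = λ·(6 - 8) - 6 ≡ 2. → (8, 2)
4P: (8, 2) + (2, 9). λ = (9 - 2)/(2 - 8) ≡ 7/7 mod 13. 7⁻¹ ≡ 2 (mod 13), so λ ≡ 1.
  x = λ² - 8 - 2 = 1 - 10 ≡ 4; y = λ·(8 - 4) - 2 ≡ 2. → (4, 2)
4P = (4, 2).
Next 3Q:
Repeated addition: build up to 3Q.
2Q: tangent at (4, 11): λ = (3·4² + 5)/(2·11) ≡ 1/9. 9⁻¹ ≡ 3 (mod 13) since 9·3 = 27 ≡ 1, so λ ≡ 1·3 ≡ 3.
  x = λ² - 4 - 4 = 9 - 8 ≡ 1; y = λ·(4 - 1) - 11 ≡ 11. → (1, 11)
3Q: (1, 11) + (4, 11). λ = (11 - 11)/(4 - 1) ≡ 0/3 mod 13. 3⁻¹ ≡ 9 (mod 13) since 3·9 = 27 ≡ 1, so λ ≡ 0.
  x = λ² - 1 - 4 = 0 - 5 ≡ 8; y = λ·(1 - 8) - 11 ≡ 2. → (8, 2)
3Q = (8, 2).
Finally 4P + 3Q:
(4, 2) + (8, 2). λ = (2 - 2)/(8 - 4) ≡ 0/4 mod 13. 4⁻¹ ≡ 10 (mod 13), so λ ≡ 0.
  x = λ² - 4 - 8 = 0 - 12 ≡ 1; y = λ·(4 - 1) - 2 ≡ 11. → (1, 11)

(1, 11)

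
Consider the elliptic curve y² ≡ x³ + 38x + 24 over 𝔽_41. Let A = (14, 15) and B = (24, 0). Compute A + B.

(14, 15) + (24, 0). λ = (0 - 15)/(24 - 14) ≡ 26/10 mod 41. 10⁻¹ ≡ 37 (mod 41), so λ ≡ 19.
  x = λ² - 14 - 24 = 361 - 38 ≡ 36; y = λ·(14 - 36) - 15 ≡ 18. → (36, 18)

(36, 18)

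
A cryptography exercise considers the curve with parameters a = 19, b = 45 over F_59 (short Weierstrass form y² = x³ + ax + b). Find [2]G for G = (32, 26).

tangent at (32, 26): λ = (3·32² + 19)/(2·26) ≡ 23/52. 52⁻¹ ≡ 42 (mod 59), so λ ≡ 23·42 ≡ 22.
  x = λ² - 32 - 32 = 484 - 64 ≡ 7; y = λ·(32 - 7) - 26 ≡ 52. → (7, 52)

(7, 52)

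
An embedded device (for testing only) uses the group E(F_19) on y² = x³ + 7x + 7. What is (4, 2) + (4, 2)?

tangent at (4, 2): λ = (3·4² + 7)/(2·2) ≡ 17/4. 4⁻¹ ≡ 5 (mod 19) since 4·5 = 20 ≡ 1, so λ ≡ 17·5 ≡ 9.
  x = λ² - 4 - 4 = 81 - 8 ≡ 16; y = λ·(4 - 16) - 2 ≡ 4. → (16, 4)

(16, 4)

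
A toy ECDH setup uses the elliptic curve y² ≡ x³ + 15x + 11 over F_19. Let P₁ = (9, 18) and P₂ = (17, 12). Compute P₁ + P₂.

(9, 18) + (17, 12). λ = (12 - 18)/(17 - 9) ≡ 13/8 mod 19. 8⁻¹ ≡ 12 (mod 19) since 8·12 = 96 ≡ 1, so λ ≡ 4.
  x = λ² - 9 - 17 = 16 - 26 ≡ 9; y = λ·(9 - 9) - 18 ≡ 1. → (9, 1)

(9, 1)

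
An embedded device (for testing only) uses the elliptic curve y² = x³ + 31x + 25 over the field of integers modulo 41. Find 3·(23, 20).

(29, 37)

Write Q = (23, 20).
Repeated addition: build up to 3Q.
2Q: tangent at (23, 20): λ = (3·23² + 31)/(2·20) ≡ 19/40. 40⁻¹ ≡ 40 (mod 41) since 40·40 = 1600 ≡ 1, so λ ≡ 19·40 ≡ 22.
  x = λ² - 23 - 23 = 484 - 46 ≡ 28; y = λ·(23 - 28) - 20 ≡ 34. → (28, 34)
3Q: (28, 34) + (23, 20). λ = (20 - 34)/(23 - 28) ≡ 27/36 mod 41. 36⁻¹ ≡ 8 (mod 41), so λ ≡ 11.
  x = λ² - 28 - 23 = 121 - 51 ≡ 29; y = λ·(28 - 29) - 34 ≡ 37. → (29, 37)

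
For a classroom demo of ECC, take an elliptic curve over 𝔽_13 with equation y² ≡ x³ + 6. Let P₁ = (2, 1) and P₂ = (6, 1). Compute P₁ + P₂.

(5, 12)

(2, 1) + (6, 1). λ = (1 - 1)/(6 - 2) ≡ 0/4 mod 13. 4⁻¹ ≡ 10 (mod 13) since 4·10 = 40 ≡ 1, so λ ≡ 0.
  x = λ² - 2 - 6 = 0 - 8 ≡ 5; y = λ·(2 - 5) - 1 ≡ 12. → (5, 12)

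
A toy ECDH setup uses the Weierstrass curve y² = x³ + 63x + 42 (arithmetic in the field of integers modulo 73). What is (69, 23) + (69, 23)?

tangent at (69, 23): λ = (3·69² + 63)/(2·23) ≡ 38/46. 46⁻¹ ≡ 27 (mod 73), so λ ≡ 38·27 ≡ 4.
  x = λ² - 69 - 69 = 16 - 138 ≡ 24; y = λ·(69 - 24) - 23 ≡ 11. → (24, 11)

(24, 11)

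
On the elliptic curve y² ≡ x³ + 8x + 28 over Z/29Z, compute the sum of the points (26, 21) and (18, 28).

(27, 27)

(26, 21) + (18, 28). λ = (28 - 21)/(18 - 26) ≡ 7/21 mod 29. 21⁻¹ ≡ 18 (mod 29) since 21·18 = 378 ≡ 1, so λ ≡ 10.
  x = λ² - 26 - 18 = 100 - 44 ≡ 27; y = λ·(26 - 27) - 21 ≡ 27. → (27, 27)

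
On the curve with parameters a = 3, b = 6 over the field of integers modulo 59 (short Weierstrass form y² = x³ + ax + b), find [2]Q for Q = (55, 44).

(28, 34)

tangent at (55, 44): λ = (3·55² + 3)/(2·44) ≡ 51/29. 29⁻¹ ≡ 57 (mod 59), so λ ≡ 51·57 ≡ 16.
  x = λ² - 55 - 55 = 256 - 110 ≡ 28; y = λ·(55 - 28) - 44 ≡ 34. → (28, 34)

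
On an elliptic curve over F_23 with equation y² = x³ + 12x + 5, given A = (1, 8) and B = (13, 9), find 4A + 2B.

(19, 10)

First 4A:
Repeated addition: build up to 4A.
2A: tangent at (1, 8): λ = (3·1² + 12)/(2·8) ≡ 15/16. 16⁻¹ ≡ 13 (mod 23), so λ ≡ 15·13 ≡ 11.
  x = λ² - 1 - 1 = 121 - 2 ≡ 4; y = λ·(1 - 4) - 8 ≡ 5. → (4, 5)
3A: (4, 5) + (1, 8). λ = (8 - 5)/(1 - 4) ≡ 3/20 mod 23. 20⁻¹ ≡ 15 (mod 23), so λ ≡ 22.
  x = λ² - 4 - 1 = 484 - 5 ≡ 19; y = λ·(4 - 19) - 5 ≡ 10. → (19, 10)
4A: (19, 10) + (1, 8). λ = (8 - 10)/(1 - 19) ≡ 21/5 mod 23. 5⁻¹ ≡ 14 (mod 23) since 5·14 = 70 ≡ 1, so λ ≡ 18.
  x = λ² - 19 - 1 = 324 - 20 ≡ 5; y = λ·(19 - 5) - 10 ≡ 12. → (5, 12)
4A = (5, 12).
Next 2B:
Repeated addition: build up to 2B.
2B: tangent at (13, 9): λ = (3·13² + 12)/(2·9) ≡ 13/18. 18⁻¹ ≡ 9 (mod 23) since 18·9 = 162 ≡ 1, so λ ≡ 13·9 ≡ 2.
  x = λ² - 13 - 13 = 4 - 26 ≡ 1; y = λ·(13 - 1) - 9 ≡ 15. → (1, 15)
2B = (1, 15).
Finally 4A + 2B:
(5, 12) + (1, 15). λ = (15 - 12)/(1 - 5) ≡ 3/19 mod 23. 19⁻¹ ≡ 17 (mod 23) since 19·17 = 323 ≡ 1, so λ ≡ 5.
  x = λ² - 5 - 1 = 25 - 6 ≡ 19; y = λ·(5 - 19) - 12 ≡ 10. → (19, 10)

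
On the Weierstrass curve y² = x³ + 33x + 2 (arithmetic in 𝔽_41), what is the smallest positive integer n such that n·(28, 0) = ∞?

2P: (28, 0) + (28, 0): same x and y₁ ≡ -y₂, so the sum is ∞.
2P = ∞, so the order is 2.

2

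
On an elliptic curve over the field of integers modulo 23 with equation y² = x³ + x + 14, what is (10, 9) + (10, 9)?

tangent at (10, 9): λ = (3·10² + 1)/(2·9) ≡ 2/18. 18⁻¹ ≡ 9 (mod 23), so λ ≡ 2·9 ≡ 18.
  x = λ² - 10 - 10 = 324 - 20 ≡ 5; y = λ·(10 - 5) - 9 ≡ 12. → (5, 12)

(5, 12)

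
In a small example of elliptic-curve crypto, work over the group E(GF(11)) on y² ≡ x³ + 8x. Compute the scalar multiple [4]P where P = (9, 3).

Repeated addition: build up to 4P.
2P: tangent at (9, 3): λ = (3·9² + 8)/(2·3) ≡ 9/6. 6⁻¹ ≡ 2 (mod 11) since 6·2 = 12 ≡ 1, so λ ≡ 9·2 ≡ 7.
  x = λ² - 9 - 9 = 49 - 18 ≡ 9; y = λ·(9 - 9) - 3 ≡ 8. → (9, 8)
3P: (9, 8) + (9, 3): same x and y₁ ≡ -y₂, so the sum is O.
4P: O + (9, 3) = (9, 3) (identity).

(9, 3)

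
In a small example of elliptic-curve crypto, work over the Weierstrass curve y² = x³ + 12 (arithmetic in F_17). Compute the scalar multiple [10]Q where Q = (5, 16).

(10, 3)

Double-and-add on 10 = (1010)₂. Start with Q = (5, 16) for the leading 1-bit.
double: tangent at (5, 16): λ = (3·5² + 0)/(2·16) ≡ 7/15. 15⁻¹ ≡ 8 (mod 17), so λ ≡ 7·8 ≡ 5.
  x = λ² - 5 - 5 = 25 - 10 ≡ 15; y = λ·(5 - 15) - 16 ≡ 2. → (15, 2)
double: tangent at (15, 2): λ = (3·15² + 0)/(2·2) ≡ 12/4. 4⁻¹ ≡ 13 (mod 17), so λ ≡ 12·13 ≡ 3.
  x = λ² - 15 - 15 = 9 - 30 ≡ 13; y = λ·(15 - 13) - 2 ≡ 4. → (13, 4)
add Q: (13, 4) + (5, 16). λ = (16 - 4)/(5 - 13) ≡ 12/9 mod 17. 9⁻¹ ≡ 2 (mod 17) since 9·2 = 18 ≡ 1, so λ ≡ 7.
  x = λ² - 13 - 5 = 49 - 18 ≡ 14; y = λ·(13 - 14) - 4 ≡ 6. → (14, 6)
double: tangent at (14, 6): λ = (3·14² + 0)/(2·6) ≡ 10/12. 12⁻¹ ≡ 10 (mod 17), so λ ≡ 10·10 ≡ 15.
  x = λ² - 14 - 14 = 225 - 28 ≡ 10; y = λ·(14 - 10) - 6 ≡ 3. → (10, 3)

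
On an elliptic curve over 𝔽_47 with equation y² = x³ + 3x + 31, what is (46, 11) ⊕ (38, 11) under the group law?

(46, 11) + (38, 11). λ = (11 - 11)/(38 - 46) ≡ 0/39 mod 47. 39⁻¹ ≡ 41 (mod 47), so λ ≡ 0.
  x = λ² - 46 - 38 = 0 - 84 ≡ 10; y = λ·(46 - 10) - 11 ≡ 36. → (10, 36)

(10, 36)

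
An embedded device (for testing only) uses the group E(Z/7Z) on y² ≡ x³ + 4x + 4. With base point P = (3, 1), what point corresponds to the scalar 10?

Double-and-add on 10 = (1010)₂. Start with P = (3, 1) for the leading 1-bit.
double: tangent at (3, 1): λ = (3·3² + 4)/(2·1) ≡ 3/2. 2⁻¹ ≡ 4 (mod 7), so λ ≡ 3·4 ≡ 5.
  x = λ² - 3 - 3 = 25 - 6 ≡ 5; y = λ·(3 - 5) - 1 ≡ 3. → (5, 3)
double: tangent at (5, 3): λ = (3·5² + 4)/(2·3) ≡ 2/6. 6⁻¹ ≡ 6 (mod 7), so λ ≡ 2·6 ≡ 5.
  x = λ² - 5 - 5 = 25 - 10 ≡ 1; y = λ·(5 - 1) - 3 ≡ 3. → (1, 3)
add P: (1, 3) + (3, 1). λ = (1 - 3)/(3 - 1) ≡ 5/2 mod 7. 2⁻¹ ≡ 4 (mod 7) since 2·4 = 8 ≡ 1, so λ ≡ 6.
  x = λ² - 1 - 3 = 36 - 4 ≡ 4; y = λ·(1 - 4) - 3 ≡ 0. → (4, 0)
double: (4, 0) + (4, 0): same x and y₁ ≡ -y₂, so the sum is O.

O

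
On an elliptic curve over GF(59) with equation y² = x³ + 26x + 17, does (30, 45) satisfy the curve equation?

y² = 45² ≡ 19; x³ + 26x + 17 = 27797 ≡ 8 (mod 59). 19 ≠ 8.

no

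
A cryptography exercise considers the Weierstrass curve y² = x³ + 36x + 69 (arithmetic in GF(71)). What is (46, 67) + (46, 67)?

tangent at (46, 67): λ = (3·46² + 36)/(2·67) ≡ 65/63. 63⁻¹ ≡ 62 (mod 71), so λ ≡ 65·62 ≡ 54.
  x = λ² - 46 - 46 = 2916 - 92 ≡ 55; y = λ·(46 - 55) - 67 ≡ 15. → (55, 15)

(55, 15)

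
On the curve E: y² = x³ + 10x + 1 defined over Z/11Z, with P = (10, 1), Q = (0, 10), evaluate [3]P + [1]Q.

(1, 10)

First 3P:
Repeated addition: build up to 3P.
2P: tangent at (10, 1): λ = (3·10² + 10)/(2·1) ≡ 2/2. 2⁻¹ ≡ 6 (mod 11), so λ ≡ 2·6 ≡ 1.
  x = λ² - 10 - 10 = 1 - 20 ≡ 3; y = λ·(10 - 3) - 1 ≡ 6. → (3, 6)
3P: (3, 6) + (10, 1). λ = (1 - 6)/(10 - 3) ≡ 6/7 mod 11. 7⁻¹ ≡ 8 (mod 11), so λ ≡ 4.
  x = λ² - 3 - 10 = 16 - 13 ≡ 3; y = λ·(3 - 3) - 6 ≡ 5. → (3, 5)
3P = (3, 5).
Finally 3P + Q:
(3, 5) + (0, 10). λ = (10 - 5)/(0 - 3) ≡ 5/8 mod 11. 8⁻¹ ≡ 7 (mod 11) since 8·7 = 56 ≡ 1, so λ ≡ 2.
  x = λ² - 3 - 0 = 4 - 3 ≡ 1; y = λ·(3 - 1) - 5 ≡ 10. → (1, 10)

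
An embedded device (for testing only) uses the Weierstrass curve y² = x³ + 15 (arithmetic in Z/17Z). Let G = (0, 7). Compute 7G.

Repeated addition: build up to 7G.
2G: tangent at (0, 7): λ = (3·0² + 0)/(2·7) ≡ 0/14. 14⁻¹ ≡ 11 (mod 17) since 14·11 = 154 ≡ 1, so λ ≡ 0·11 ≡ 0.
  x = λ² - 0 - 0 = 0 - 0 ≡ 0; y = λ·(0 - 0) - 7 ≡ 10. → (0, 10)
3G: (0, 10) + (0, 7): same x and y₁ ≡ -y₂, so the sum is ∞.
4G: ∞ + (0, 7) = (0, 7) (identity).
5G: tangent at (0, 7): λ = (3·0² + 0)/(2·7) ≡ 0/14. 14⁻¹ ≡ 11 (mod 17), so λ ≡ 0·11 ≡ 0.
  x = λ² - 0 - 0 = 0 - 0 ≡ 0; y = λ·(0 - 0) - 7 ≡ 10. → (0, 10)
6G: (0, 10) + (0, 7): same x and y₁ ≡ -y₂, so the sum is ∞.
7G: ∞ + (0, 7) = (0, 7) (identity).

(0, 7)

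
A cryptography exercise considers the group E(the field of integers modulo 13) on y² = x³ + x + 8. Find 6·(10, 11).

(1, 7)

Write Q = (10, 11).
Double-and-add on 6 = (110)₂. Start with Q = (10, 11) for the leading 1-bit.
double: tangent at (10, 11): λ = (3·10² + 1)/(2·11) ≡ 2/9. 9⁻¹ ≡ 3 (mod 13) since 9·3 = 27 ≡ 1, so λ ≡ 2·3 ≡ 6.
  x = λ² - 10 - 10 = 36 - 20 ≡ 3; y = λ·(10 - 3) - 11 ≡ 5. → (3, 5)
add Q: (3, 5) + (10, 11). λ = (11 - 5)/(10 - 3) ≡ 6/7 mod 13. 7⁻¹ ≡ 2 (mod 13), so λ ≡ 12.
  x = λ² - 3 - 10 = 144 - 13 ≡ 1; y = λ·(3 - 1) - 5 ≡ 6. → (1, 6)
double: tangent at (1, 6): λ = (3·1² + 1)/(2·6) ≡ 4/12. 12⁻¹ ≡ 12 (mod 13), so λ ≡ 4·12 ≡ 9.
  x = λ² - 1 - 1 = 81 - 2 ≡ 1; y = λ·(1 - 1) - 6 ≡ 7. → (1, 7)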